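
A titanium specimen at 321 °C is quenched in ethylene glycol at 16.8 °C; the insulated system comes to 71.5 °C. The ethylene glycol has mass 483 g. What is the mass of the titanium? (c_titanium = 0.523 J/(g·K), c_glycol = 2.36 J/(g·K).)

Heat gained plus heat lost sum to zero:
m·0.523·(71.5 − 321) + 483·2.36·(71.5 − 16.8) = 0
-130.49 m = -62351
m = -62351/-130.49 ≈ 477.8 g

m ≈ 478 g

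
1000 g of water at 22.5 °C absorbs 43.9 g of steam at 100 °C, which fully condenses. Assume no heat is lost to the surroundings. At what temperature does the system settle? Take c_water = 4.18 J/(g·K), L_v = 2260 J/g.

T_f ≈ 48.5 °C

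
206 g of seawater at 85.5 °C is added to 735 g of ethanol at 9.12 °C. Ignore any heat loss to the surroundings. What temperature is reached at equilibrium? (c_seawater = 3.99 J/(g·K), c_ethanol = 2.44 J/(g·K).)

With ΣQ=0 the equilibrium temperature is the m·c-weighted mean:
T_f = (821.94·85.5 + 1793.4·9.12) / (821.94 + 1793.4)
    = 86632 / 2615.3 ≈ 33.12 °C

T_f ≈ 33.1 °C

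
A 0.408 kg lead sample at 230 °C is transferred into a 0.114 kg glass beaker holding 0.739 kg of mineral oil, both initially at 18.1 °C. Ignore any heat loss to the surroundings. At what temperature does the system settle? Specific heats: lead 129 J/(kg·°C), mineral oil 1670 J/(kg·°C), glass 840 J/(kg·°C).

T_f ≈ 26.2 °C

T_f is the heat-capacity-weighted average of the initial temperatures:
T_f = (52.63·230 + 1234.1·18.1 + 95.76·18.1) / (52.63 + 1234.1 + 95.76)
    = 36176 / 1382.5 ≈ 26.17 °C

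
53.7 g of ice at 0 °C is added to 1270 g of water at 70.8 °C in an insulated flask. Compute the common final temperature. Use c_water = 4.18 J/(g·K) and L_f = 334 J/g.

T_f ≈ 64.7 °C

Net heat exchanged in the isolated system is zero:
melt ice: 53.7×334 = 17936
  warm the meltwater: 224.47 T
  water cools: 1270×4.18×(T − 70.8) = 5308.6(T − 70.8)
5533.1 T = 375849 − 17936 = 357913
T ≈ 64.69 °C — above 0 °C, consistent with complete melting.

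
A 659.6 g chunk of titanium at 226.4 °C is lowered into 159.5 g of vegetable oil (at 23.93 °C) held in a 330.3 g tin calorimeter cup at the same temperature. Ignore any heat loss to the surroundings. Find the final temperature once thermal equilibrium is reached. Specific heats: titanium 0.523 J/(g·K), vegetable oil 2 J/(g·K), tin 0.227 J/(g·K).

T_f ≈ 118.5 °C

Heat gained plus heat lost sum to zero:
659.6×0.523×(T − 226.4) + 159.5×2×(T − 23.93) + 330.3×0.227×(T − 23.93) = 0
344.97(T − 226.4) + 319(T − 23.93) + 74.98(T − 23.93) = 0
(344.97 + 319 + 74.98) T = 344.97×226.4 + 319×23.93 + 74.98×23.93
T ≈ 118.45 °C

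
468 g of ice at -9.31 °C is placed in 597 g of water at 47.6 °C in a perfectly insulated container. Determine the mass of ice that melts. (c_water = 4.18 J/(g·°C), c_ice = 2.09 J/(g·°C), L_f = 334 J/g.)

m_melted ≈ 328 g

Cooling the water to 0 °C releases 597×4.18×47.6 = 118784 J.
Of that, 468×2.09×9.31 = 9106.3 J goes to bring the ice to 0 °C, leaving 109678 J.
Fully melting the ice requires m_ice L_f = 468×334 = 156312 J.
Since 109678 < 156312 J, not all the ice melts; equilibrium is at 0 °C.
Mass melted = 109678/334 ≈ 328.4 g.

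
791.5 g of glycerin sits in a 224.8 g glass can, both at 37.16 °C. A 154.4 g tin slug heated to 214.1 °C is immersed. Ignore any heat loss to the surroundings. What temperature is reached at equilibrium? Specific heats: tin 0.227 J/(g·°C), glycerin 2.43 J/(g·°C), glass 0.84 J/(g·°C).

Energy conservation, ΣQ = 0:
154.4·0.227·(T − 214.1) + 791.5·2.43·(T − 37.16) + 224.8·0.84·(T − 37.16) = 0
35.05(T − 214.1) + 1923.3(T − 37.16) + 188.83(T − 37.16) = 0
2147.2 T = 85992
T = 85992/2147.2 ≈ 40.05 °C

T_f ≈ 40.0 °C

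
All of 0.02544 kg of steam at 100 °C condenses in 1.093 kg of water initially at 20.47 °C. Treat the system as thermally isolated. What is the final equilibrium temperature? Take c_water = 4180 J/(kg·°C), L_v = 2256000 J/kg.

T_f ≈ 34.6 °C

Heat gained plus heat lost sum to zero:
latent heat released on condensation: 0.02544·2256000 = 57393
  condensate cools 100→T: 0.02544·4180·(T − 100) = 106.34(T − 100)
  original water: 4568.7(T − 20.47)
4675.1 T = 57393 + 10634 + 93522 = 161549
T ≈ 34.56 °C (< 100 °C, so full condensation is consistent).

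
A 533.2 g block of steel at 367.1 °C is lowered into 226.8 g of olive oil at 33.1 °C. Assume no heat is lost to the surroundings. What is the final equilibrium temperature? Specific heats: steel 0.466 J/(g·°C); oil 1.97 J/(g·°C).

Setting the total heat transfer to zero:
533.2·0.466·(T − 367.1) + 226.8·1.97·(T − 33.1) = 0
695.27 T = 106003
T ≈ 152.46 °C

T_f ≈ 152.5 °C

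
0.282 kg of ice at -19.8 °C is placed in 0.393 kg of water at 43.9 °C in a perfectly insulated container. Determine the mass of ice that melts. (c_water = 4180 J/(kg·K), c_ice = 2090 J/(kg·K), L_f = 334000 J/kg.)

m_melted ≈ 0.181 kg

Heat available from the water dropping to 0 °C: 0.393·4180·43.9 = 72116 J.
Warming the ice to 0 °C takes 0.282·2090·19.8 = 11670 J, leaving 60447 J for melting.
Melting all 0.282 kg of ice would need 0.282·334000 = 94188 J.
Since 60447 < 94188 J, not all the ice melts; equilibrium is at 0 °C.
m_melted·334000 = 60447  ⇒  m_melted ≈ 0.181 kg.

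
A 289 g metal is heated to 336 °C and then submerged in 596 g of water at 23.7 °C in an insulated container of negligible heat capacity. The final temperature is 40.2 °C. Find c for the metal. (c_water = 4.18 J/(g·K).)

c ≈ 0.481 J/(g·K)

m_s c (T_s − T_f) = m_water c_water (T_f − T_0):
289×c×(336 − 40.2) = 596×4.18×(40.2 − 23.7)
85486 c = 41106  ⇒  c ≈ 0.4809 J/(g·K)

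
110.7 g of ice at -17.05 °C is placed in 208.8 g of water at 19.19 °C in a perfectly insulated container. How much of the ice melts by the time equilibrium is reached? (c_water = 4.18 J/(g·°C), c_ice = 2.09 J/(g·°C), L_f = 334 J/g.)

m_melted ≈ 38.3 g

Cooling the water to 0 °C releases 208.8·4.18·19.19 = 16749 J.
Warming the ice to 0 °C takes 110.7·2.09·17.05 = 3944.7 J, leaving 12804 J for melting.
Melting all 110.7 g of ice would need 110.7·334 = 36974 J.
That's not enough to melt it all — equilibrium is at 0 °C with ice remaining.
m_melt = 12804 / L_f = 38.34 g.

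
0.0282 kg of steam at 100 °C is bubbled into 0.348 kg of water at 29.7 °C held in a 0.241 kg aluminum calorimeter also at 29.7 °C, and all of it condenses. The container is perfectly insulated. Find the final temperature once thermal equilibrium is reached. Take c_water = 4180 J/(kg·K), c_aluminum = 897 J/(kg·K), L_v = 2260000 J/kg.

Energy conservation, ΣQ = 0:
steam→water at 100 °C releases m L_v = 0.0282·2260000 = 63732; condensed water 100 °C→T: 117.88(T − 100); original water: 1454.6(T − 29.7); cup: 216.18(T − 29.7)
1788.7 T = 63732 + 11788 + 49623 = 125143
T ≈ 69.96 °C — below 100 °C, confirming all the steam condensed.

T_f ≈ 70.0 °C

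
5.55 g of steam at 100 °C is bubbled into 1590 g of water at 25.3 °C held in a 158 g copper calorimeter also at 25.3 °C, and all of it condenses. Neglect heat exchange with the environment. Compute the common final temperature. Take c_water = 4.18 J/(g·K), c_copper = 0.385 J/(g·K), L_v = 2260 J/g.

T_f ≈ 27.4 °C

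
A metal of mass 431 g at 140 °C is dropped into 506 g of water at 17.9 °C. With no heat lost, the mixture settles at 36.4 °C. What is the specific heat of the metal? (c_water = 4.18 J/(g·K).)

Heat gained plus heat lost sum to zero:
431·c·(36.4 − 140) + 506·4.18·(36.4 − 17.9) = 0
-44652 c = -39129
c = -39129/-44652 ≈ 0.8763 J/(g·K)

c ≈ 0.876 J/(g·K)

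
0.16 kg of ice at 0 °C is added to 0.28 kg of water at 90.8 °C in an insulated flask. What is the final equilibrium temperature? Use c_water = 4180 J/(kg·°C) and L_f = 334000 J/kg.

Let T be the final temperature. ΣQ_i = 0:
melt ice: 0.16·334000 = 53440; meltwater 0→T: 0.16·4180·T = 668.8 T; water cools: 0.28·4180·(T − 90.8) = 1170.4(T − 90.8)
1839.2 T = 106272 − 53440 = 52832
T ≈ 28.73 °C — above 0 °C, consistent with complete melting.

T_f ≈ 28.7 °C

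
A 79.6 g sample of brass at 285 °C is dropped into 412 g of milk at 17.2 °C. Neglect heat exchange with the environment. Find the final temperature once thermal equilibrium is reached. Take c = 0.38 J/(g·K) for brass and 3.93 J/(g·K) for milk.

T_f ≈ 22.1 °C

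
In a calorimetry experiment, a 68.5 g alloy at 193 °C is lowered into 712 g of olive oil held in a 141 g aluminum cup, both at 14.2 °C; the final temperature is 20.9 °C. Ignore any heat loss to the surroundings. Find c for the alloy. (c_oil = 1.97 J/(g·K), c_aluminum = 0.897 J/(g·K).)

Heat gained plus heat lost sum to zero:
68.5×c×(20.9 − 193) + 712×1.97×(20.9 − 14.2) + 141×0.897×(20.9 − 14.2) = 0
-11789 c = -10245
c = -10245/-11789 ≈ 0.869 J/(g·K)

c ≈ 0.869 J/(g·K)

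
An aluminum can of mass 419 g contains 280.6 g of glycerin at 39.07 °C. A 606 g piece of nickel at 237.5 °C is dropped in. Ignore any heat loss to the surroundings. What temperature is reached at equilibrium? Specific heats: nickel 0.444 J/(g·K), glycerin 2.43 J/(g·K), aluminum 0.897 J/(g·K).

Setting the total heat transfer to zero:
606*0.444*(T − 237.5) + 280.6*2.43*(T − 39.07) + 419*0.897*(T − 39.07) = 0
269.06(T − 237.5) + 681.86(T − 39.07) + 375.84(T − 39.07) = 0
1326.8 T = 105227
T = 105227 / 1326.8 = 79.3 °C

T_f ≈ 79.3 °C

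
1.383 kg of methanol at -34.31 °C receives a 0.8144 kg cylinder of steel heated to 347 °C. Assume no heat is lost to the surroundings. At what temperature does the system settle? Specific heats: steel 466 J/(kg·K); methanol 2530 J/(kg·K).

T_f ≈ 3.0 °C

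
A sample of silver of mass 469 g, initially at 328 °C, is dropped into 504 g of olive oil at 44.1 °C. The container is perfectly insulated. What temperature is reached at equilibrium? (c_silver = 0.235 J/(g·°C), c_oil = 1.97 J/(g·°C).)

T_f ≈ 72.5 °C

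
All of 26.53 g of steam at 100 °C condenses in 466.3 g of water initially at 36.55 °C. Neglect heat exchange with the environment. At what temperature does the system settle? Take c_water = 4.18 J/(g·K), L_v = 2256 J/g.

T_f ≈ 69.0 °C

Let T be the final temperature. ΣQ_i = 0:
steam→water at 100 °C releases m L_v = 26.53×2256 = 59852; condensate cools 100→T: 26.53×4.18×(T − 100) = 110.9(T − 100); original water: 1949.1(T − 36.55)
2060 T = 59852 + 11090 + 71241 = 142182
T ≈ 69.02 °C, under the boiling point, so the assumption holds.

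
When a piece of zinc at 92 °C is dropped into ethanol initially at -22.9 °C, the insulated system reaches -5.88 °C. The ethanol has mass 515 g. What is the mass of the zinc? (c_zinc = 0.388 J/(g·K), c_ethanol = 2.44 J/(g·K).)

Taking heat into each body as positive, Σ m c ΔT = 0:
m·0.388·(-5.88 − 92) + 515·2.44·(-5.88 − (-22.9)) = 0
-37.98 m = -21387
m = -21387/-37.98 ≈ 563.2 g

m ≈ 563 g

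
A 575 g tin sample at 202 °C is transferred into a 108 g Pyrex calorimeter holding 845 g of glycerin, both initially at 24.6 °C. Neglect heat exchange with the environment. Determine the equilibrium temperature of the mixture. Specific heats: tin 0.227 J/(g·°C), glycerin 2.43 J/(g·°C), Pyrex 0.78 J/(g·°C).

Let T be the final temperature. ΣQ_i = 0:
575*0.227*(T − 202) + 845*2.43*(T − 24.6) + 108*0.78*(T − 24.6) = 0
130.53(T − 202) + 2053.3(T − 24.6) + 84.24(T − 24.6) = 0
(130.53 + 2053.3 + 84.24) T = 130.53*202 + 2053.3*24.6 + 84.24*24.6
T ≈ 34.81 °C

T_f ≈ 34.8 °C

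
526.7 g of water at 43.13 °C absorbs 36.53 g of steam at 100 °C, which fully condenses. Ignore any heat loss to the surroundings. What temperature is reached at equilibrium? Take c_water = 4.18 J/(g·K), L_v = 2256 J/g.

T_f ≈ 81.8 °C

Setting the total heat transfer to zero:
steam→water at 100 °C releases m L_v = 36.53·2256 = 82412
  condensate cools 100→T: 36.53·4.18·(T − 100) = 152.7(T − 100)
  original water: 2201.6(T − 43.13)
2354.3 T = 82412 + 15270 + 94955 = 192636
T ≈ 81.82 °C (< 100 °C, so full condensation is consistent).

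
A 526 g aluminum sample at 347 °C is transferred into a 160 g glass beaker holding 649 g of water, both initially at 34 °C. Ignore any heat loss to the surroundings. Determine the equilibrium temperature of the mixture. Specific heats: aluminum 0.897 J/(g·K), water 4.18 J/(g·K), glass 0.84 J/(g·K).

Net heat exchanged in the isolated system is zero:
526·0.897·(T − 347) + 649·4.18·(T − 34) + 160·0.84·(T − 34) = 0
471.82(T − 347) + 2712.8(T − 34) + 134.4(T − 34) = 0
3319 T = 260528
T ≈ 78.49 °C

T_f ≈ 78.5 °C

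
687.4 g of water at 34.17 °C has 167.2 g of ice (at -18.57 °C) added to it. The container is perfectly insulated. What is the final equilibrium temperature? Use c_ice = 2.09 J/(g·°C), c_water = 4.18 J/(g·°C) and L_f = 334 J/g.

Let T be the final temperature. ΣQ_i = 0:
ice -18.57→0 °C: 167.2·2.09·18.57 = 6489.2
  latent heat to melt: 167.2·334 = 55845
  warm the meltwater: 698.9 T
  water: 2873.3(T − 34.17)
3572.2 T = 98182 − 62334 = 35848
T ≈ 10.04 °C (positive, so assuming full melt was valid).

T_f ≈ 10.0 °C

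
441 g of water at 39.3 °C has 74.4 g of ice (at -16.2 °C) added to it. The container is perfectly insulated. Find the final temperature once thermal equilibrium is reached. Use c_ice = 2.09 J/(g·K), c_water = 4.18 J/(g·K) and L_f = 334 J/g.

T_f ≈ 20.9 °C

Heat gained plus heat lost sum to zero:
ice -16.2→0 °C: 74.4×2.09×16.2 = 2519; fusion: m_ice L_f = 74.4×334 = 24850; meltwater 0→T: 74.4×4.18×T = 310.99 T; water cools: 441×4.18×(T − 39.3) = 1843.4(T − 39.3)
2154.4 T = 72445 − 27369 = 45076
T ≈ 20.92 °C (positive, so assuming full melt was valid).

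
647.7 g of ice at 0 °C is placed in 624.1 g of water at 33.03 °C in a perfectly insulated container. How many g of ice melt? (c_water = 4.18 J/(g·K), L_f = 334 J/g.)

m_melted ≈ 258 g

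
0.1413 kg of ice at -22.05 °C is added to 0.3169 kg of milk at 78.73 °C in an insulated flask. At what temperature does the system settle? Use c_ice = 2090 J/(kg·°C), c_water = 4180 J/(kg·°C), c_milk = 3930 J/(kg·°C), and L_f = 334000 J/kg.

T_f ≈ 24.2 °C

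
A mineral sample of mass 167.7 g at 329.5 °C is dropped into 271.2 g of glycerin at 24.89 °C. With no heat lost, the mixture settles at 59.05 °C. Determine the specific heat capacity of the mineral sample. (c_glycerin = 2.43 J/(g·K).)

c ≈ 0.496 J/(g·K)

Let T be the final temperature. ΣQ_i = 0:
167.7·c·(59.05 − 329.5) + 271.2·2.43·(59.05 − 24.89) = 0
-45354 c = -22512
c = -22512/-45354 ≈ 0.4964 J/(g·K)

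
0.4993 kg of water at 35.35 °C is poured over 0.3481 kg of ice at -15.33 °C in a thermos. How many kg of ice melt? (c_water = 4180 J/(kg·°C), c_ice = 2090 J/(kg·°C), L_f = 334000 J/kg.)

m_melted ≈ 0.188 kg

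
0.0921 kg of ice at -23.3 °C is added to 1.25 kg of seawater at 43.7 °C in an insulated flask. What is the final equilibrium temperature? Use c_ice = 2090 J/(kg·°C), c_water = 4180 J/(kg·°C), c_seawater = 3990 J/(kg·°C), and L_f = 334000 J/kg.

Energy conservation, ΣQ = 0:
warm ice to 0 °C: 0.0921·2090·(0 − (-23.3)) = 4485; melt ice: 0.0921·334000 = 30761; warm the meltwater: 384.98 T; seawater: 4987.5(T − 43.7)
5372.5 T = 217954 − 35246 = 182707
T ≈ 34.01 °C (positive, so assuming full melt was valid).

T_f ≈ 34.0 °C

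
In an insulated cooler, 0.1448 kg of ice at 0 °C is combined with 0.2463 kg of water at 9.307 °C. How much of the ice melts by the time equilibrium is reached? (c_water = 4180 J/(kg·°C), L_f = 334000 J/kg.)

m_melted ≈ 0.0287 kg

Water can give up m c ΔT = 0.2463·4180·9.307 = 9581.9 J before reaching 0 °C.
Melting all 0.1448 kg of ice would need 0.1448·334000 = 48363 J.
Since 9581.9 < 48363 J, not all the ice melts; equilibrium is at 0 °C.
m_melt = 9581.9 / L_f = 0.02869 kg.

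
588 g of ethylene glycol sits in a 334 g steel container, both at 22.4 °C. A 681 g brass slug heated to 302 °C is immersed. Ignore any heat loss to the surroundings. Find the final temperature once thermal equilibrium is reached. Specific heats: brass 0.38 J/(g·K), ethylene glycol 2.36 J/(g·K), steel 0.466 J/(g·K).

Let T be the final temperature. ΣQ_i = 0:
681×0.38×(T − 302) + 588×2.36×(T − 22.4) + 334×0.466×(T − 22.4) = 0
1802.1 T = 112722
T = 112722/1802.1 ≈ 62.55 °C

T_f ≈ 62.6 °C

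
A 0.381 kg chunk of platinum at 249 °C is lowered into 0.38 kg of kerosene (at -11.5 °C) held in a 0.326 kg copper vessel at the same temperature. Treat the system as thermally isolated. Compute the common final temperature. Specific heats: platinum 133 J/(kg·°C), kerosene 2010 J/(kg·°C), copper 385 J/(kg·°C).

T_f ≈ 2.5 °C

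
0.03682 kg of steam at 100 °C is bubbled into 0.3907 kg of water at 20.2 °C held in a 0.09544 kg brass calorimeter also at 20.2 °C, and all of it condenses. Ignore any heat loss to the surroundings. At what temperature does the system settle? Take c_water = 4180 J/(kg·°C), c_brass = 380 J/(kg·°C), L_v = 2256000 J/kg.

Setting the total heat transfer to zero:
condense steam: −0.03682·2256000 = −83066
  condensed water 100 °C→T: 153.91(T − 100)
  water warms: 0.3907·4180·(T − 20.2) = 1633.1(T − 20.2)
  cup: 36.27(T − 20.2)
1823.3 T = 83066 + 15391 + 33722 = 132178
T ≈ 72.49 °C, under the boiling point, so the assumption holds.

T_f ≈ 72.5 °C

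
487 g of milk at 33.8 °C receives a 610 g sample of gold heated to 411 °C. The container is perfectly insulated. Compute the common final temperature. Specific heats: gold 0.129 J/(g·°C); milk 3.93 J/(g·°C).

T_f ≈ 48.7 °C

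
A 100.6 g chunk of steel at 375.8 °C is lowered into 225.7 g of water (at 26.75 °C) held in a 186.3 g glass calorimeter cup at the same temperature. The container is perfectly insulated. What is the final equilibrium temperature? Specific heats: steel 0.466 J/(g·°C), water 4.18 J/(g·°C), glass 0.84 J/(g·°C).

T_f ≈ 41.0 °C

Let T be the final temperature. ΣQ_i = 0:
100.6×0.466×(T − 375.8) + 225.7×4.18×(T − 26.75) + 186.3×0.84×(T − 26.75) = 0
1146.8 T = 47040
T = 47040 / 1146.8 = 41 °C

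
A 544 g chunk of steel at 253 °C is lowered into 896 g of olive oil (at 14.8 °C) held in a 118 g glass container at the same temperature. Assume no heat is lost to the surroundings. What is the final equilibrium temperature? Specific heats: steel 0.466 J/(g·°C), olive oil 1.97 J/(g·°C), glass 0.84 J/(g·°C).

T_f ≈ 43.3 °C

T_f = Σ m_i c_i T_i / Σ m_i c_i:
T_f = (253.5*253 + 1765.1*14.8 + 99.12*14.8) / (253.5 + 1765.1 + 99.12)
    = 91727 / 2117.7 ≈ 43.31 °C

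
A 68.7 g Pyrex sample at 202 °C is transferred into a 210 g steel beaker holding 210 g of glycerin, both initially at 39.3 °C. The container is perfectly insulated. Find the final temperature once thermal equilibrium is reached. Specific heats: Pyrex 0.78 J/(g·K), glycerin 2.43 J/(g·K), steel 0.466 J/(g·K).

T_f ≈ 52.5 °C

With ΣQ=0 the equilibrium temperature is the m·c-weighted mean:
T_f = (53.59·202 + 510.3·39.3 + 97.86·39.3) / (53.59 + 510.3 + 97.86)
    = 34725 / 661.75 ≈ 52.47 °C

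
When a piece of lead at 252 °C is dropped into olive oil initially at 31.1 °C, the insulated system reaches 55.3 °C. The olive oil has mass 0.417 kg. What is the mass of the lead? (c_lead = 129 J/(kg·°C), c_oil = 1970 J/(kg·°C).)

m ≈ 0.783 kg

Heat lost by the lead = heat gained by the oil:
m·129·(252 − 55.3) = 0.417·1970·(55.3 − 31.1)
25374 m = 19880  ⇒  m ≈ 0.7835 kg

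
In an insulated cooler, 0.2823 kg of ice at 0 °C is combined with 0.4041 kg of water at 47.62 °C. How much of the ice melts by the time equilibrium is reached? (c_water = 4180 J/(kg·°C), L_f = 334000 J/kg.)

Water can give up m c ΔT = 0.4041·4180·47.62 = 80437 J before reaching 0 °C.
Fully melting the ice requires m_ice L_f = 0.2823·334000 = 94288 J.
80437 J < 94288 J, so only part of the ice melts and the system sits at 0 °C.
m_melted·334000 = 80437  ⇒  m_melted ≈ 0.2408 kg.

m_melted ≈ 0.241 kg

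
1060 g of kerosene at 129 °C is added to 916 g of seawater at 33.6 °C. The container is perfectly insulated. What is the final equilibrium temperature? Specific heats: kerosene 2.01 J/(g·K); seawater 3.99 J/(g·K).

Taking heat into each body as positive, Σ m c ΔT = 0:
1060×2.01×(T − 129) + 916×3.99×(T − 33.6) = 0
5785.4 T = 397650
T ≈ 68.73 °C

T_f ≈ 68.7 °C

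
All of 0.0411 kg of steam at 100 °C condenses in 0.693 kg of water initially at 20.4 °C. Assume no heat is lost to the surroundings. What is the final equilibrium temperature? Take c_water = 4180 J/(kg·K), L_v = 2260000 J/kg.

T_f ≈ 55.1 °C

Energy conservation, ΣQ = 0:
latent heat released on condensation: 0.0411×2260000 = 92886
  condensate cools 100→T: 0.0411×4180×(T − 100) = 171.8(T − 100)
  original water: 2896.7(T − 20.4)
3068.5 T = 92886 + 17180 + 59093 = 169159
T ≈ 55.13 °C, under the boiling point, so the assumption holds.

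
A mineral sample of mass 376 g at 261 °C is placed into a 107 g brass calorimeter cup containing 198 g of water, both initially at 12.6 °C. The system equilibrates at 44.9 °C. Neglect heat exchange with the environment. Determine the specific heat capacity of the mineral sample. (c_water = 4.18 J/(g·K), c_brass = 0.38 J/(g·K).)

Conservation of energy gives ΣQ = 0:
376·c·(44.9 − 261) + 198·4.18·(44.9 − 12.6) + 107·0.38·(44.9 − 12.6) = 0
-81254 c = -28046
c = -28046/-81254 ≈ 0.3452 J/(g·K)

c ≈ 0.345 J/(g·K)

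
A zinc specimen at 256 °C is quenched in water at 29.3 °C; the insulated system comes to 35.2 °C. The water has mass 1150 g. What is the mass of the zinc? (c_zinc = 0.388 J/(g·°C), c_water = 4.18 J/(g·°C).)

m ≈ 331 g

Let T be the final temperature. ΣQ_i = 0:
m×0.388×(35.2 − 256) + 1150×4.18×(35.2 − 29.3) = 0
-85.67 m = -28361
m = -28361/-85.67 ≈ 331.1 g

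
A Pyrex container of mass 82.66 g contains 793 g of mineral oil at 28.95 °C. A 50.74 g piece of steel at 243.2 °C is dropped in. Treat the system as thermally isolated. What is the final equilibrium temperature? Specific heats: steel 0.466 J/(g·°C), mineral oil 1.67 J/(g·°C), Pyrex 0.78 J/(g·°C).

T_f ≈ 32.5 °C

Energy conservation, ΣQ = 0:
50.74*0.466*(T − 243.2) + 793*1.67*(T − 28.95) + 82.66*0.78*(T − 28.95) = 0
23.64(T − 243.2) + 1324.3(T − 28.95) + 64.47(T − 28.95) = 0
1412.4 T = 45956
T ≈ 32.54 °C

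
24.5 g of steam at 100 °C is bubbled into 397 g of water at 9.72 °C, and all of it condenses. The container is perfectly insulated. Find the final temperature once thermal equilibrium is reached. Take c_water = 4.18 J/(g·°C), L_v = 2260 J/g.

Heat gained plus heat lost sum to zero:
steam→water at 100 °C releases m L_v = 24.5·2260 = 55370
  condensate cools 100→T: 24.5·4.18·(T − 100) = 102.41(T − 100)
  original water: 1659.5(T − 9.72)
1761.9 T = 55370 + 10241 + 16130 = 81741
T ≈ 46.39 °C — below 100 °C, confirming all the steam condensed.

T_f ≈ 46.4 °C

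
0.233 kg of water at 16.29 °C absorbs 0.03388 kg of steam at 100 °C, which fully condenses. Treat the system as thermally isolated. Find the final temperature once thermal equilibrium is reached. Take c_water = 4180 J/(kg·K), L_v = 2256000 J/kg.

T_f ≈ 95.4 °C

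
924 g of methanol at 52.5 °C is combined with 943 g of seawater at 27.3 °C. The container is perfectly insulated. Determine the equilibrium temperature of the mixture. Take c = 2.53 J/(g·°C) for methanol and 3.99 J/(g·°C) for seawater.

T_f ≈ 37.0 °C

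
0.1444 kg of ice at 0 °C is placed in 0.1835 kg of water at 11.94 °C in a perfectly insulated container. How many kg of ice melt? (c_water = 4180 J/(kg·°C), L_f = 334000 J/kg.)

m_melted ≈ 0.0274 kg

Cooling the water to 0 °C releases 0.1835·4180·11.94 = 9158.3 J.
Fully melting the ice requires m_ice L_f = 0.1444·334000 = 48230 J.
That's not enough to melt it all — equilibrium is at 0 °C with ice remaining.
m_melt = 9158.3 / L_f = 0.02742 kg.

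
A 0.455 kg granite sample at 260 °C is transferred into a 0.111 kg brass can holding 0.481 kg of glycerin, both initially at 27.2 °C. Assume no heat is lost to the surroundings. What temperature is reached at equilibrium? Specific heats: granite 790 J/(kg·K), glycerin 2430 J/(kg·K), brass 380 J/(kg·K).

With ΣQ=0 the equilibrium temperature is the m·c-weighted mean:
T_f = (359.45·260 + 1168.8·27.2 + 42.18·27.2) / (359.45 + 1168.8 + 42.18)
    = 126396 / 1570.5 ≈ 80.48 °C

T_f ≈ 80.5 °C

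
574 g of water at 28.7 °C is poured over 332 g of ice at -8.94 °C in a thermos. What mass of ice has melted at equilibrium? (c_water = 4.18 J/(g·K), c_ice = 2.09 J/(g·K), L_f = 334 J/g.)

m_melted ≈ 188 g

Water can give up m c ΔT = 574·4.18·28.7 = 68860 J before reaching 0 °C.
Warming the ice to 0 °C takes 332·2.09·8.94 = 6203.3 J, leaving 62657 J for melting.
To melt every bit of ice: 332·334 = 110888 J.
62657 J < 110888 J, so only part of the ice melts and the system sits at 0 °C.
Mass melted = 62657/334 ≈ 187.6 g.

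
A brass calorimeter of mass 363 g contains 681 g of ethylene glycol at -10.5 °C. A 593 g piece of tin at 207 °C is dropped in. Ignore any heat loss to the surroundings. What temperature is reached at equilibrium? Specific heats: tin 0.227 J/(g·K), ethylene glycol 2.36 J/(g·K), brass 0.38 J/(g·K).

T_f ≈ 5.1 °C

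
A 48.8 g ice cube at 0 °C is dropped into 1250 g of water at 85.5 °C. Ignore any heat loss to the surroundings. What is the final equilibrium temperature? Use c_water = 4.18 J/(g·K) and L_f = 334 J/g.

T_f ≈ 79.3 °C

Heat gained plus heat lost sum to zero:
latent heat to melt: 48.8×334 = 16299
  meltwater 0→T: 48.8×4.18×T = 203.98 T
  water: 5225(T − 85.5)
5429 T = 446738 − 16299 = 430438
T ≈ 79.29 °C — above 0 °C, consistent with complete melting.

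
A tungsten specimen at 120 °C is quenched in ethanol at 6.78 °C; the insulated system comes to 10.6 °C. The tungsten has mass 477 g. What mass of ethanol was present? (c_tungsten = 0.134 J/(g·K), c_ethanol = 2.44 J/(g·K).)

Conservation of energy gives ΣQ = 0:
477×0.134×(10.6 − 120) + m×2.44×(10.6 − 6.78) = 0
9.321 m = 6992.6
m = 6992.6/9.321 ≈ 750.2 g

m ≈ 750 g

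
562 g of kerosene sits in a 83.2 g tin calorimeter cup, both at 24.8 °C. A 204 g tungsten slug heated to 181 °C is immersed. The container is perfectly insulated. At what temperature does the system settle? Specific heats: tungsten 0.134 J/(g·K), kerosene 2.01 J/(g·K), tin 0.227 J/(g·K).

Energy conservation, ΣQ = 0:
204*0.134*(T − 181) + 562*2.01*(T − 24.8) + 83.2*0.227*(T − 24.8) = 0
27.34(T − 181) + 1129.6(T − 24.8) + 18.89(T − 24.8) = 0
(27.34 + 1129.6 + 18.89) T = 27.34*181 + 1129.6*24.8 + 18.89*24.8
T = 33431/1175.8 ≈ 28.43 °C

T_f ≈ 28.4 °C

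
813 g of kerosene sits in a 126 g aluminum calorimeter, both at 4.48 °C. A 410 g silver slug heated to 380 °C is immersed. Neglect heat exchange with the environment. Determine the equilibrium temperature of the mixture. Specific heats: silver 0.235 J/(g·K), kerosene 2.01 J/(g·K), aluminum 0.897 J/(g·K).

T_f ≈ 24.1 °C

Net heat exchanged in the isolated system is zero:
410·0.235·(T − 380) + 813·2.01·(T − 4.48) + 126·0.897·(T − 4.48) = 0
96.35(T − 380) + 1634.1(T − 4.48) + 113.02(T − 4.48) = 0
1843.5 T = 44440
T = 44440/1843.5 ≈ 24.11 °C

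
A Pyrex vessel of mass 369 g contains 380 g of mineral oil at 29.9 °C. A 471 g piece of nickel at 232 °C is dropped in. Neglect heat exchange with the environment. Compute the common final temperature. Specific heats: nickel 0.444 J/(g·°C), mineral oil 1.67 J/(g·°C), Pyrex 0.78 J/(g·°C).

Taking heat into each body as positive, Σ m c ΔT = 0:
471×0.444×(T − 232) + 380×1.67×(T − 29.9) + 369×0.78×(T − 29.9) = 0
209.12(T − 232) + 634.6(T − 29.9) + 287.82(T − 29.9) = 0
(209.12 + 634.6 + 287.82) T = 209.12×232 + 634.6×29.9 + 287.82×29.9
T ≈ 67.25 °C

T_f ≈ 67.3 °C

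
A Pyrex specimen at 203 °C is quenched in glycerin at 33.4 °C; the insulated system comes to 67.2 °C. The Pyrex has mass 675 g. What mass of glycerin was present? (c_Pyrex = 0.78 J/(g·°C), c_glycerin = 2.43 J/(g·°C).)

Heat lost by the Pyrex = heat gained by the glycerin:
675×0.78×(203 − 67.2) = m×2.43×(67.2 − 33.4)
82.13 m = 71499  ⇒  m ≈ 870.5 g

m ≈ 871 g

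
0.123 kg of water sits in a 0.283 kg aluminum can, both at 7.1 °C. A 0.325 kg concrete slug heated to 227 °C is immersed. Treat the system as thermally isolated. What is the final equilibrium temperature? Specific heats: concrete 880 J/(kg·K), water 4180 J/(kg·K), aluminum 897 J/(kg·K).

T_f ≈ 66.8 °C

Energy conservation, ΣQ = 0:
0.325·880·(T − 227) + 0.123·4180·(T − 7.1) + 0.283·897·(T − 7.1) = 0
286(T − 227) + 514.14(T − 7.1) + 253.85(T − 7.1) = 0
(286 + 514.14 + 253.85) T = 286·227 + 514.14·7.1 + 253.85·7.1
T = 70375/1054 ≈ 66.77 °C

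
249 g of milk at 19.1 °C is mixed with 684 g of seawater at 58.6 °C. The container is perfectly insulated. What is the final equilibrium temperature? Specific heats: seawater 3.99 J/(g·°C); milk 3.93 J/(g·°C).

Let T be the final temperature. ΣQ_i = 0:
684*3.99*(T − 58.6) + 249*3.93*(T − 19.1) = 0
2729.2(T − 58.6) + 978.57(T − 19.1) = 0
3707.7 T = 178619
T = 178619/3707.7 ≈ 48.17 °C

T_f ≈ 48.2 °C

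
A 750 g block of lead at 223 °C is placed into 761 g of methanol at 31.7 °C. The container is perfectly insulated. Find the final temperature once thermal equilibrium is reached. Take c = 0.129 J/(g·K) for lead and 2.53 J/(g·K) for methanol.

Heat lost by the lead equals heat gained by the methanol:
750·0.129·(223 − T) = 761·2.53·(T − 31.7)
96.75(223 − T) = 1925.3(T − 31.7)
2022.1 T = 82608  ⇒  T ≈ 40.85 °C

T_f ≈ 40.9 °C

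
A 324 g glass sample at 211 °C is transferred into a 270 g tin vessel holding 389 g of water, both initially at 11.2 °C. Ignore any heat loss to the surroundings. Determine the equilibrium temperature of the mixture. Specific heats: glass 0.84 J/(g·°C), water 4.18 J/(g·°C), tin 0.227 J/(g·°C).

T_f ≈ 39.0 °C

Energy conservation, ΣQ = 0:
324*0.84*(T − 211) + 389*4.18*(T − 11.2) + 270*0.227*(T − 11.2) = 0
272.16(T − 211) + 1626(T − 11.2) + 61.29(T − 11.2) = 0
1959.5 T = 76324
T ≈ 38.95 °C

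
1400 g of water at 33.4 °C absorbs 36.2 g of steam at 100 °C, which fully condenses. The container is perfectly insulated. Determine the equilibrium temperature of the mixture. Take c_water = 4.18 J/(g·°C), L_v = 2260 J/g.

T_f ≈ 48.7 °C

Setting the total heat transfer to zero:
steam→water at 100 °C releases m L_v = 36.2·2260 = 81812; condensate cools 100→T: 36.2·4.18·(T − 100) = 151.32(T − 100); water warms: 1400·4.18·(T − 33.4) = 5852(T − 33.4)
6003.3 T = 81812 + 15132 + 195457 = 292400
T ≈ 48.71 °C (< 100 °C, so full condensation is consistent).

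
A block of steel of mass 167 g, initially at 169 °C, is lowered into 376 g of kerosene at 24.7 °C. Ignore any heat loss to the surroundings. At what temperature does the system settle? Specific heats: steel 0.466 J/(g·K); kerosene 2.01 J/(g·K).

T_f ≈ 38.2 °C

Set heat shed by the hot body equal to heat absorbed by the cold body:
167·0.466·(169 − T) = 376·2.01·(T − 24.7)
77.82(169 − T) = 755.76(T − 24.7)
833.58 T = 31819  ⇒  T ≈ 38.17 °C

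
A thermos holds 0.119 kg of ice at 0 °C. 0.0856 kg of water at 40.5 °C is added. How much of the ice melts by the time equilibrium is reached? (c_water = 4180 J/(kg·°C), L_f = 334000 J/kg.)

m_melted ≈ 0.0434 kg

Heat available from the water dropping to 0 °C: 0.0856·4180·40.5 = 14491 J.
Fully melting the ice requires m_ice L_f = 0.119·334000 = 39746 J.
That's not enough to melt it all — equilibrium is at 0 °C with ice remaining.
m_melted·334000 = 14491  ⇒  m_melted ≈ 0.04339 kg.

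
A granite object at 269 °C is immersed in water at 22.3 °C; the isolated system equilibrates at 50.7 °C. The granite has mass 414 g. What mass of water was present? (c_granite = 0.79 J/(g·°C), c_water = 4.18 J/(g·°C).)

|Q_granite| = |Q_water|:
414×0.79×(269 − 50.7) = m×4.18×(50.7 − 22.3)
118.71 m = 71397  ⇒  m ≈ 601.4 g

m ≈ 601 g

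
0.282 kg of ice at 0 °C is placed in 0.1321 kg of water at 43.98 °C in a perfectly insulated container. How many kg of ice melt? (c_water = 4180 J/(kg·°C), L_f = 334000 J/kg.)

Cooling the water to 0 °C releases 0.1321×4180×43.98 = 24285 J.
Melting all 0.282 kg of ice would need 0.282×334000 = 94188 J.
That's not enough to melt it all — equilibrium is at 0 °C with ice remaining.
m_melt = 24285 / L_f = 0.07271 kg.

m_melted ≈ 0.0727 kg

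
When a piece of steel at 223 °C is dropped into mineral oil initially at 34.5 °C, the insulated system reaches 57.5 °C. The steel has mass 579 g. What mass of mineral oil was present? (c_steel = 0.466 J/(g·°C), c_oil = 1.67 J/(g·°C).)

m ≈ 1160 g

|Q_steel| = |Q_oil|:
579×0.466×(223 − 57.5) = m×1.67×(57.5 − 34.5)
38.41 m = 44654  ⇒  m ≈ 1163 g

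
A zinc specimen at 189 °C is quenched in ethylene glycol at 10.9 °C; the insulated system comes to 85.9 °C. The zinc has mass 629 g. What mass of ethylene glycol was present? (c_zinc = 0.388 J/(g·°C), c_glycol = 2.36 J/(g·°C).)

m ≈ 142 g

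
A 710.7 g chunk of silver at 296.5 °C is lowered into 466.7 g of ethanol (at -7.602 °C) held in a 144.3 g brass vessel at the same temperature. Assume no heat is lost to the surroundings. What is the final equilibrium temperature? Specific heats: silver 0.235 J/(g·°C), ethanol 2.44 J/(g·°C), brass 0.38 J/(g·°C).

Let T be the final temperature. ΣQ_i = 0:
710.7×0.235×(T − 296.5) + 466.7×2.44×(T − (-7.602)) + 144.3×0.38×(T − (-7.602)) = 0
167.01(T − 296.5) + 1138.7(T − (-7.602)) + 54.83(T − (-7.602)) = 0
(167.01 + 1138.7 + 54.83) T = 167.01×296.5 + 1138.7×(-7.602) + 54.83×(-7.602)
T ≈ 29.73 °C

T_f ≈ 29.7 °C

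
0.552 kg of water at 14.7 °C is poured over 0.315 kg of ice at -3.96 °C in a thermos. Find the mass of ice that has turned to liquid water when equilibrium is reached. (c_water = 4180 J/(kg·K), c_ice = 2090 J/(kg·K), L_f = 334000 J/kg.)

Heat available from the water dropping to 0 °C: 0.552×4180×14.7 = 33918 J.
Of that, 0.315×2090×3.96 = 2607.1 J goes to bring the ice to 0 °C, leaving 31311 J.
To melt every bit of ice: 0.315×334000 = 105210 J.
That's not enough to melt it all — equilibrium is at 0 °C with ice remaining.
Mass melted = 31311/334000 ≈ 0.09375 kg.

m_melted ≈ 0.0937 kg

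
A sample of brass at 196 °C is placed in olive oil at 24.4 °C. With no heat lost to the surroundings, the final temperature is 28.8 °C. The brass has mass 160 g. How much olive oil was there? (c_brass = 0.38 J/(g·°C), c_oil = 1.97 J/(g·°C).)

Conservation of energy gives ΣQ = 0:
160·0.38·(28.8 − 196) + m·1.97·(28.8 − 24.4) = 0
8.668 m = 10166
m = 10166/8.668 ≈ 1173 g

m ≈ 1170 g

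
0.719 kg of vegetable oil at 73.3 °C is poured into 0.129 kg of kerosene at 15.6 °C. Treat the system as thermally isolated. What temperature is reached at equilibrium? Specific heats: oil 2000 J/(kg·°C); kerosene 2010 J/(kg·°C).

Energy conservation, ΣQ = 0:
0.719×2000×(T − 73.3) + 0.129×2010×(T − 15.6) = 0
(1438 + 259.29) T = 1438×73.3 + 259.29×15.6
T = 109450 / 1697.3 = 64.5 °C

T_f ≈ 64.5 °C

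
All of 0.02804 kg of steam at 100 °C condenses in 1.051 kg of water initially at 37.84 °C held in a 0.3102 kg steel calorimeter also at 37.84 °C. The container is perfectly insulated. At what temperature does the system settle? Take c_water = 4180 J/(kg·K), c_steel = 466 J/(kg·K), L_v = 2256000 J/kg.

T_f ≈ 53.0 °C

Setting the total heat transfer to zero:
condense steam: −0.02804·2256000 = −63258; condensate cools 100→T: 0.02804·4180·(T − 100) = 117.21(T − 100); original water: 4393.2(T − 37.84); steel cup: 0.3102·466·(T − 37.84) = 144.55(T − 37.84)
4654.9 T = 63258 + 11721 + 171708 = 246687
T ≈ 52.99 °C, under the boiling point, so the assumption holds.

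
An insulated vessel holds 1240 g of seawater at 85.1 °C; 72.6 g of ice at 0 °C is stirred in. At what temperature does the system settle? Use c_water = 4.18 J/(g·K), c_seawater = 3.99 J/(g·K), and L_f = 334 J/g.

Net heat exchanged in the isolated system is zero:
melt ice: 72.6×334 = 24248
  meltwater 0→T: 72.6×4.18×T = 303.47 T
  seawater cools: 1240×3.99×(T − 85.1) = 4947.6(T − 85.1)
5251.1 T = 421041 − 24248 = 396792
T ≈ 75.56 °C — above 0 °C, consistent with complete melting.

T_f ≈ 75.6 °C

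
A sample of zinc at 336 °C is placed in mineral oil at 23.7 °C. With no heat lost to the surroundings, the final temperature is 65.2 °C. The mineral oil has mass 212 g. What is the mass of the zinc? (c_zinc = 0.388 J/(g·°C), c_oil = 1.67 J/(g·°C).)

Let T be the final temperature. ΣQ_i = 0:
m×0.388×(65.2 − 336) + 212×1.67×(65.2 − 23.7) = 0
-105.07 m = -14693
m = -14693/-105.07 ≈ 139.8 g

m ≈ 140 g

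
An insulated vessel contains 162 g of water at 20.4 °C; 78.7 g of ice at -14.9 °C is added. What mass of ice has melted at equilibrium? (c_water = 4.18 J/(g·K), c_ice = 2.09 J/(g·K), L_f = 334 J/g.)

m_melted ≈ 34 g

Water can give up m c ΔT = 162·4.18·20.4 = 13814 J before reaching 0 °C.
Warming the ice to 0 °C takes 78.7·2.09·14.9 = 2450.8 J, leaving 11363 J for melting.
Fully melting the ice requires m_ice L_f = 78.7·334 = 26286 J.
That's not enough to melt it all — equilibrium is at 0 °C with ice remaining.
m_melt = 11363 / L_f = 34.02 g.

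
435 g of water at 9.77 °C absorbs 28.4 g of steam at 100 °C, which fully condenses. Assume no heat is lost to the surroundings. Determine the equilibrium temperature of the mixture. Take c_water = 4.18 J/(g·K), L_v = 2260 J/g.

Conservation of energy gives ΣQ = 0:
steam→water at 100 °C releases m L_v = 28.4·2260 = 64184
  condensed water 100 °C→T: 118.71(T − 100)
  water warms: 435·4.18·(T − 9.77) = 1818.3(T − 9.77)
1937 T = 64184 + 11871 + 17765 = 93820
T ≈ 48.44 °C, under the boiling point, so the assumption holds.

T_f ≈ 48.4 °C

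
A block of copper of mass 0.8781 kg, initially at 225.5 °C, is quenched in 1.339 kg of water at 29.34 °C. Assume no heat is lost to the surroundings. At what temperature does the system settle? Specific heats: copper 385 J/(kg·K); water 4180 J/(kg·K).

T_f ≈ 40.5 °C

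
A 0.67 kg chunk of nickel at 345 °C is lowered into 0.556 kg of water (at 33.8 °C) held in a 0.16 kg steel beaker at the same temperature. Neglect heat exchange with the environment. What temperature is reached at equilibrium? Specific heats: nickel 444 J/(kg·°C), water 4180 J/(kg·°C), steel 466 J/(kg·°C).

T_f ≈ 68.1 °C

Net heat exchanged in the isolated system is zero:
0.67×444×(T − 345) + 0.556×4180×(T − 33.8) + 0.16×466×(T − 33.8) = 0
297.48(T − 345) + 2324.1(T − 33.8) + 74.56(T − 33.8) = 0
2696.1 T = 183705
T = 183705/2696.1 ≈ 68.14 °C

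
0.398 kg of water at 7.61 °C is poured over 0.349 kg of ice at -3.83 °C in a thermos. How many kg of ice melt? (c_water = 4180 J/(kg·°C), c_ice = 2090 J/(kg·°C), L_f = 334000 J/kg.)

Cooling the water to 0 °C releases 0.398·4180·7.61 = 12660 J.
Warming the ice to 0 °C takes 0.349·2090·3.83 = 2793.6 J, leaving 9866.7 J for melting.
Melting all 0.349 kg of ice would need 0.349·334000 = 116566 J.
9866.7 J < 116566 J, so only part of the ice melts and the system sits at 0 °C.
m_melted·334000 = 9866.7  ⇒  m_melted ≈ 0.02954 kg.

m_melted ≈ 0.0295 kg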